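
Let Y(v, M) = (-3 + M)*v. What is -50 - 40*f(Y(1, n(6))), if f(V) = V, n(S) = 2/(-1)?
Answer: 150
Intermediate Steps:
n(S) = -2 (n(S) = 2*(-1) = -2)
Y(v, M) = v*(-3 + M)
-50 - 40*f(Y(1, n(6))) = -50 - 40*(-3 - 2) = -50 - 40*(-5) = -50 + 200 = 150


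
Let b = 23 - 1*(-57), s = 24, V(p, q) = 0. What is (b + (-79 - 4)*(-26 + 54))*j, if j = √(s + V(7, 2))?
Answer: -4488*√6 ≈ -10993.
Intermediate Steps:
b = 80 (b = 23 + 57 = 80)
j = 2*√6 (j = √(24 + 0) = √24 = 2*√6 ≈ 4.8990)
(b + (-79 - 4)*(-26 + 54))*j = (80 + (-79 - 4)*(-26 + 54))*(2*√6) = (80 - 83*28)*(2*√6) = (80 - 2324)*(2*√6) = -4488*√6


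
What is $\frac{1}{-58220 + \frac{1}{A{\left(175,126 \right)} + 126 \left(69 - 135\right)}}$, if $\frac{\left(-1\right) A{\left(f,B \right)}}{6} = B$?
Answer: $- \frac{9072}{528171841} \approx -1.7176 \cdot 10^{-5}$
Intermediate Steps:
$A{\left(f,B \right)} = - 6 B$
$\frac{1}{-58220 + \frac{1}{A{\left(175,126 \right)} + 126 \left(69 - 135\right)}} = \frac{1}{-58220 + \frac{1}{\left(-6\right) 126 + 126 \left(69 - 135\right)}} = \frac{1}{-58220 + \frac{1}{-756 + 126 \left(-66\right)}} = \frac{1}{-58220 + \frac{1}{-756 - 8316}} = \frac{1}{-58220 + \frac{1}{-9072}} = \frac{1}{-58220 - \frac{1}{9072}} = \frac{1}{- \frac{528171841}{9072}} = - \frac{9072}{528171841}$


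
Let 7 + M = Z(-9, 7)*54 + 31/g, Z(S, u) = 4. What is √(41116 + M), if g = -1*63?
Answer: 2*√4556027/21 ≈ 203.28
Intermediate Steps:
g = -63
M = 13136/63 (M = -7 + (4*54 + 31/(-63)) = -7 + (216 + 31*(-1/63)) = -7 + (216 - 31/63) = -7 + 13577/63 = 13136/63 ≈ 208.51)
√(41116 + M) = √(41116 + 13136/63) = √(2603444/63) = 2*√4556027/21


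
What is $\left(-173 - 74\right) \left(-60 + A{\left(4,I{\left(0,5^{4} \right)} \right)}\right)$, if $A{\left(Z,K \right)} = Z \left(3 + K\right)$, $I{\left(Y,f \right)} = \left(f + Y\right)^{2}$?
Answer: $-385925644$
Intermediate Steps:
$I{\left(Y,f \right)} = \left(Y + f\right)^{2}$
$\left(-173 - 74\right) \left(-60 + A{\left(4,I{\left(0,5^{4} \right)} \right)}\right) = \left(-173 - 74\right) \left(-60 + 4 \left(3 + \left(0 + 5^{4}\right)^{2}\right)\right) = - 247 \left(-60 + 4 \left(3 + \left(0 + 625\right)^{2}\right)\right) = - 247 \left(-60 + 4 \left(3 + 625^{2}\right)\right) = - 247 \left(-60 + 4 \left(3 + 390625\right)\right) = - 247 \left(-60 + 4 \cdot 390628\right) = - 247 \left(-60 + 1562512\right) = \left(-247\right) 1562452 = -385925644$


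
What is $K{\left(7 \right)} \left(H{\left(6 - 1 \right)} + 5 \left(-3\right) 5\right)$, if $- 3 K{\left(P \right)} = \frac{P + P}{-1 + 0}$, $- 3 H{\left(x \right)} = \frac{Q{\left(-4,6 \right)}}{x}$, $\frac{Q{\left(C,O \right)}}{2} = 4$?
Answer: $- \frac{15862}{45} \approx -352.49$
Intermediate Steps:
$Q{\left(C,O \right)} = 8$ ($Q{\left(C,O \right)} = 2 \cdot 4 = 8$)
$H{\left(x \right)} = - \frac{8}{3 x}$ ($H{\left(x \right)} = - \frac{8 \frac{1}{x}}{3} = - \frac{8}{3 x}$)
$K{\left(P \right)} = \frac{2 P}{3}$ ($K{\left(P \right)} = - \frac{\left(P + P\right) \frac{1}{-1 + 0}}{3} = - \frac{2 P \frac{1}{-1}}{3} = - \frac{2 P \left(-1\right)}{3} = - \frac{\left(-2\right) P}{3} = \frac{2 P}{3}$)
$K{\left(7 \right)} \left(H{\left(6 - 1 \right)} + 5 \left(-3\right) 5\right) = \frac{2}{3} \cdot 7 \left(- \frac{8}{3 \left(6 - 1\right)} + 5 \left(-3\right) 5\right) = \frac{14 \left(- \frac{8}{3 \left(6 - 1\right)} - 75\right)}{3} = \frac{14 \left(- \frac{8}{3 \cdot 5} - 75\right)}{3} = \frac{14 \left(\left(- \frac{8}{3}\right) \frac{1}{5} - 75\right)}{3} = \frac{14 \left(- \frac{8}{15} - 75\right)}{3} = \frac{14}{3} \left(- \frac{1133}{15}\right) = - \frac{15862}{45}$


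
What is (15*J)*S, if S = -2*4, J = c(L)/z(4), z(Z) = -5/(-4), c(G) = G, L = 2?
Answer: -192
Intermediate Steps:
z(Z) = 5/4 (z(Z) = -5*(-¼) = 5/4)
J = 8/5 (J = 2/(5/4) = (⅘)*2 = 8/5 ≈ 1.6000)
S = -8
(15*J)*S = (15*(8/5))*(-8) = 24*(-8) = -192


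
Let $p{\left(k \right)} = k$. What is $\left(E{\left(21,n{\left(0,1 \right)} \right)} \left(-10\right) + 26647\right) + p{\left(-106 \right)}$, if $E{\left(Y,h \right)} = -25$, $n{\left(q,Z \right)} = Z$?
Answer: $26791$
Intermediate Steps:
$\left(E{\left(21,n{\left(0,1 \right)} \right)} \left(-10\right) + 26647\right) + p{\left(-106 \right)} = \left(\left(-25\right) \left(-10\right) + 26647\right) - 106 = \left(250 + 26647\right) - 106 = 26897 - 106 = 26791$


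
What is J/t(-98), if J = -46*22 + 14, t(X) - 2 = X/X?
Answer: -998/3 ≈ -332.67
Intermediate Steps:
t(X) = 3 (t(X) = 2 + X/X = 2 + 1 = 3)
J = -998 (J = -1012 + 14 = -998)
J/t(-98) = -998/3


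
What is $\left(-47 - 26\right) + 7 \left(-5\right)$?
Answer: $-108$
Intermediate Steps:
$\left(-47 - 26\right) + 7 \left(-5\right) = -73 - 35 = -108$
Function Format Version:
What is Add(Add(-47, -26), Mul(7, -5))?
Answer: -108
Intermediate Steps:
Add(Add(-47, -26), Mul(7, -5)) = Add(-73, -35) = -108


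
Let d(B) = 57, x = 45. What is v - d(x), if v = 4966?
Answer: 4909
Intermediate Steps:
v - d(x) = 4966 - 1*57 = 4966 - 57 = 4909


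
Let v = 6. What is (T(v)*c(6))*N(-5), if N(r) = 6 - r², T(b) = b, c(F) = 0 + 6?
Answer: -684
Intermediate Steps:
c(F) = 6
(T(v)*c(6))*N(-5) = (6*6)*(6 - 1*(-5)²) = 36*(6 - 1*25) = 36*(6 - 25) = 36*(-19) = -684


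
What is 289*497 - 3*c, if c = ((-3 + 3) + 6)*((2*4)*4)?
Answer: 143057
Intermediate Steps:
c = 192 (c = (0 + 6)*(8*4) = 6*32 = 192)
289*497 - 3*c = 289*497 - 3*192 = 143633 - 576 = 143057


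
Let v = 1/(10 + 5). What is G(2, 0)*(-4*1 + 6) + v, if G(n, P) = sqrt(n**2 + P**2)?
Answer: 61/15 ≈ 4.0667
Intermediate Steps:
G(n, P) = sqrt(P**2 + n**2)
v = 1/15 ≈ 0.066667
G(2, 0)*(-4*1 + 6) + v = sqrt(0**2 + 2**2)*(-4*1 + 6) + 1/15 = sqrt(0 + 4)*(-4 + 6) + 1/15 = sqrt(4)*2 + 1/15 = 2*2 + 1/15 = 4 + 1/15 = 61/15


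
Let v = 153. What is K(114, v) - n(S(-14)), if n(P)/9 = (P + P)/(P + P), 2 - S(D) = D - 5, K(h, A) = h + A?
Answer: 258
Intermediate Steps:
K(h, A) = A + h
S(D) = 7 - D (S(D) = 2 - (D - 5) = 2 - (-5 + D) = 2 + (5 - D) = 7 - D)
n(P) = 9 (n(P) = 9*((P + P)/(P + P)) = 9*((2*P)/((2*P))) = 9*((2*P)*(1/(2*P))) = 9*1 = 9)
K(114, v) - n(S(-14)) = (153 + 114) - 1*9 = 267 - 9 = 258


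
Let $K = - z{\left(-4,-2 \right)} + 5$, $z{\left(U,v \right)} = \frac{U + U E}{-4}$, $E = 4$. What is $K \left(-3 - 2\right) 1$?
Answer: $0$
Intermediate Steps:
$z{\left(U,v \right)} = - \frac{5 U}{4}$ ($z{\left(U,v \right)} = \frac{U + U 4}{-4} = \left(U + 4 U\right) \left(- \frac{1}{4}\right) = 5 U \left(- \frac{1}{4}\right) = - \frac{5 U}{4}$)
$K = 0$ ($K = - \frac{\left(-5\right) \left(-4\right)}{4} + 5 = \left(-1\right) 5 + 5 = -5 + 5 = 0$)
$K \left(-3 - 2\right) 1 = 0 \left(-3 - 2\right) 1 = 0 \left(-5\right) 1 = 0 \cdot 1 = 0$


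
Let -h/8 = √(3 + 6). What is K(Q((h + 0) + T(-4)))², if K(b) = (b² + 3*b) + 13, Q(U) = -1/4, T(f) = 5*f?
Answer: 38809/256 ≈ 151.60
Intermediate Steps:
h = -24 (h = -8*√(3 + 6) = -8*√9 = -8*3 = -24)
Q(U) = -¼ (Q(U) = -1*¼ = -¼)
K(b) = 13 + b² + 3*b
K(Q((h + 0) + T(-4)))² = (13 + (-¼)² + 3*(-¼))² = (13 + 1/16 - ¾)² = (197/16)² = 38809/256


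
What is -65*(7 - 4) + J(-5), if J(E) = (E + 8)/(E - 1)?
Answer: -391/2 ≈ -195.50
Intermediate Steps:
J(E) = (8 + E)/(-1 + E)
-65*(7 - 4) + J(-5) = -65*(7 - 4) + (8 - 5)/(-1 - 5) = -65*3 + 3/(-6) = -65*3 - ⅙*3 = -195 - ½ = -391/2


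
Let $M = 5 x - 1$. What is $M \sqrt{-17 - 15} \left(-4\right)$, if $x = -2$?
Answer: $176 i \sqrt{2} \approx 248.9 i$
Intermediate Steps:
$M = -11$ ($M = 5 \left(-2\right) - 1 = -10 - 1 = -11$)
$M \sqrt{-17 - 15} \left(-4\right) = - 11 \sqrt{-17 - 15} \left(-4\right) = - 11 \sqrt{-32} \left(-4\right) = - 11 \cdot 4 i \sqrt{2} \left(-4\right) = - 44 i \sqrt{2} \left(-4\right) = 176 i \sqrt{2}$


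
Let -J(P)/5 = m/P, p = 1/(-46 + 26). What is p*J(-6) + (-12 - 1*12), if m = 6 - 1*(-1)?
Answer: -583/24 ≈ -24.292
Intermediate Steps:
m = 7 (m = 6 + 1 = 7)
p = -1/20 (p = 1/(-20) = -1/20 ≈ -0.050000)
J(P) = -35/P
p*J(-6) + (-12 - 1*12) = -(-7)/(4*(-6)) + (-12 - 1*12) = -(-7)*(-1)/(4*6) + (-12 - 12) = -1/20*35/6 - 24 = -7/24 - 24 = -583/24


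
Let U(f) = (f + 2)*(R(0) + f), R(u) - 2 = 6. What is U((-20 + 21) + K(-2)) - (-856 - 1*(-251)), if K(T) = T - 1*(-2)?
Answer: 632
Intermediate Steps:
R(u) = 8 (R(u) = 2 + 6 = 8)
K(T) = 2 + T (K(T) = T + 2 = 2 + T)
U(f) = (2 + f)*(8 + f) (U(f) = (f + 2)*(8 + f) = (2 + f)*(8 + f))
U((-20 + 21) + K(-2)) - (-856 - 1*(-251)) = (16 + ((-20 + 21) + (2 - 2))² + 10*((-20 + 21) + (2 - 2))) - (-856 - 1*(-251)) = (16 + (1 + 0)² + 10*(1 + 0)) - (-856 + 251) = (16 + 1² + 10*1) - 1*(-605) = (16 + 1 + 10) + 605 = 27 + 605 = 632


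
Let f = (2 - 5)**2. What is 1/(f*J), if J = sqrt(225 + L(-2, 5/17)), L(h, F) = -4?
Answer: sqrt(221)/1989 ≈ 0.0074741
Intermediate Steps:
J = sqrt(221) (J = sqrt(225 - 4) = sqrt(221) ≈ 14.866)
f = 9 (f = (-3)**2 = 9)
1/(f*J) = 1/(9*sqrt(221)) = sqrt(221)/1989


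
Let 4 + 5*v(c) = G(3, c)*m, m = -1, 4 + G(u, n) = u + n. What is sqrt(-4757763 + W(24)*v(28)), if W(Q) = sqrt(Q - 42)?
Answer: sqrt(-118944075 - 465*I*sqrt(2))/5 ≈ 0.0060297 - 2181.2*I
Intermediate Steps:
G(u, n) = -4 + n + u (G(u, n) = -4 + (u + n) = -4 + (n + u) = -4 + n + u)
v(c) = -3/5 - c/5 (v(c) = -4/5 + ((-4 + c + 3)*(-1))/5 = -4/5 + ((-1 + c)*(-1))/5 = -4/5 + (1 - c)/5 = -4/5 + (1/5 - c/5) = -3/5 - c/5)
W(Q) = sqrt(-42 + Q)
sqrt(-4757763 + W(24)*v(28)) = sqrt(-4757763 + sqrt(-42 + 24)*(-3/5 - 1/5*28)) = sqrt(-4757763 + sqrt(-18)*(-3/5 - 28/5)) = sqrt(-4757763 + (3*I*sqrt(2))*(-31/5)) = sqrt(-4757763 - 93*I*sqrt(2)/5)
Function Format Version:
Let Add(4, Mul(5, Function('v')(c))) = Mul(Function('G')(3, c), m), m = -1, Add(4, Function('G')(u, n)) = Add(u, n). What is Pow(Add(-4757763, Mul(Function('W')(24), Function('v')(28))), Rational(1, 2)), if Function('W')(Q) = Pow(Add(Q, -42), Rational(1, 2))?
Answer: Mul(Rational(1, 5), Pow(Add(-118944075, Mul(-465, I, Pow(2, Rational(1, 2)))), Rational(1, 2))) ≈ Add(0.0060297, Mul(-2181.2, I))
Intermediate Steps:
Function('G')(u, n) = Add(-4, n, u) (Function('G')(u, n) = Add(-4, Add(u, n)) = Add(-4, Add(n, u)) = Add(-4, n, u))
Function('v')(c) = Add(Rational(-3, 5), Mul(Rational(-1, 5), c)) (Function('v')(c) = Add(Rational(-4, 5), Mul(Rational(1, 5), Mul(Add(-4, c, 3), -1))) = Add(Rational(-4, 5), Mul(Rational(1, 5), Mul(Add(-1, c), -1))) = Add(Rational(-4, 5), Mul(Rational(1, 5), Add(1, Mul(-1, c)))) = Add(Rational(-4, 5), Add(Rational(1, 5), Mul(Rational(-1, 5), c))) = Add(Rational(-3, 5), Mul(Rational(-1, 5), c)))
Function('W')(Q) = Pow(Add(-42, Q), Rational(1, 2))
Pow(Add(-4757763, Mul(Function('W')(24), Function('v')(28))), Rational(1, 2)) = Pow(Add(-4757763, Mul(Pow(Add(-42, 24), Rational(1, 2)), Add(Rational(-3, 5), Mul(Rational(-1, 5), 28)))), Rational(1, 2)) = Pow(Add(-4757763, Mul(Pow(-18, Rational(1, 2)), Add(Rational(-3, 5), Rational(-28, 5)))), Rational(1, 2)) = Pow(Add(-4757763, Mul(Mul(3, I, Pow(2, Rational(1, 2))), Rational(-31, 5))), Rational(1, 2)) = Pow(Add(-4757763, Mul(Rational(-93, 5), I, Pow(2, Rational(1, 2)))), Rational(1, 2))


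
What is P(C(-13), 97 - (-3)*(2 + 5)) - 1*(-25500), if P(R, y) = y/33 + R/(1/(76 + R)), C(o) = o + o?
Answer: 798718/33 ≈ 24204.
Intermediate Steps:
C(o) = 2*o
P(R, y) = y/33 + R*(76 + R) (P(R, y) = y*(1/33) + R*(76 + R) = y/33 + R*(76 + R))
P(C(-13), 97 - (-3)*(2 + 5)) - 1*(-25500) = ((2*(-13))**2 + 76*(2*(-13)) + (97 - (-3)*(2 + 5))/33) - 1*(-25500) = ((-26)**2 + 76*(-26) + (97 - (-3)*7)/33) + 25500 = (676 - 1976 + (97 - 1*(-21))/33) + 25500 = (676 - 1976 + (97 + 21)/33) + 25500 = (676 - 1976 + (1/33)*118) + 25500 = (676 - 1976 + 118/33) + 25500 = -42782/33 + 25500 = 798718/33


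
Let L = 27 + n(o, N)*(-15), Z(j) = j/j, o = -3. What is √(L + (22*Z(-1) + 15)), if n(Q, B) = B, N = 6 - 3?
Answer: √19 ≈ 4.3589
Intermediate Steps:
N = 3
Z(j) = 1
L = -18 (L = 27 + 3*(-15) = 27 - 45 = -18)
√(L + (22*Z(-1) + 15)) = √(-18 + (22*1 + 15)) = √(-18 + (22 + 15)) = √(-18 + 37) = √19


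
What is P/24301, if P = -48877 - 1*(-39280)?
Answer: -9597/24301 ≈ -0.39492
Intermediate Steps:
P = -9597 (P = -48877 + 39280 = -9597)
P/24301 = -9597/24301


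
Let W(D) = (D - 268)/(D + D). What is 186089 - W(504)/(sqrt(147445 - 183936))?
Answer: 186089 + 59*I*sqrt(36491)/9195732 ≈ 1.8609e+5 + 0.0012256*I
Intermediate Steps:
W(D) = (-268 + D)/(2*D) (W(D) = (-268 + D)/((2*D)) = (-268 + D)*(1/(2*D)) = (-268 + D)/(2*D))
186089 - W(504)/(sqrt(147445 - 183936)) = 186089 - (1/2)*(-268 + 504)/504/(sqrt(147445 - 183936)) = 186089 - (1/2)*(1/504)*236/(sqrt(-36491)) = 186089 - 59/(252*(I*sqrt(36491))) = 186089 - 59*(-I*sqrt(36491)/36491)/252 = 186089 - (-59)*I*sqrt(36491)/9195732 = 186089 + 59*I*sqrt(36491)/9195732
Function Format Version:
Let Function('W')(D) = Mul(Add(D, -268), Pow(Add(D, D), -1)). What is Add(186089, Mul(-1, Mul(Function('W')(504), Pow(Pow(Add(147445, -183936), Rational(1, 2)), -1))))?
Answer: Add(186089, Mul(Rational(59, 9195732), I, Pow(36491, Rational(1, 2)))) ≈ Add(1.8609e+5, Mul(0.0012256, I))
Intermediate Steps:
Function('W')(D) = Mul(Rational(1, 2), Pow(D, -1), Add(-268, D)) (Function('W')(D) = Mul(Add(-268, D), Pow(Mul(2, D), -1)) = Mul(Add(-268, D), Mul(Rational(1, 2), Pow(D, -1))) = Mul(Rational(1, 2), Pow(D, -1), Add(-268, D)))
Add(186089, Mul(-1, Mul(Function('W')(504), Pow(Pow(Add(147445, -183936), Rational(1, 2)), -1)))) = Add(186089, Mul(-1, Mul(Mul(Rational(1, 2), Pow(504, -1), Add(-268, 504)), Pow(Pow(Add(147445, -183936), Rational(1, 2)), -1)))) = Add(186089, Mul(-1, Mul(Mul(Rational(1, 2), Rational(1, 504), 236), Pow(Pow(-36491, Rational(1, 2)), -1)))) = Add(186089, Mul(-1, Mul(Rational(59, 252), Pow(Mul(I, Pow(36491, Rational(1, 2))), -1)))) = Add(186089, Mul(-1, Mul(Rational(59, 252), Mul(Rational(-1, 36491), I, Pow(36491, Rational(1, 2)))))) = Add(186089, Mul(-1, Mul(Rational(-59, 9195732), I, Pow(36491, Rational(1, 2))))) = Add(186089, Mul(Rational(59, 9195732), I, Pow(36491, Rational(1, 2))))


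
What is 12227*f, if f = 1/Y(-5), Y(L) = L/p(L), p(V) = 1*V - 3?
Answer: 97816/5 ≈ 19563.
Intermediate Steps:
p(V) = -3 + V (p(V) = V - 3 = -3 + V)
Y(L) = L/(-3 + L)
f = 8/5 (f = 1/(-5/(-3 - 5)) = 1/(-5/(-8)) = 1/(-5*(-⅛)) = 1/(5/8) = 8/5 ≈ 1.6000)
12227*f = 12227*(8/5) = 97816/5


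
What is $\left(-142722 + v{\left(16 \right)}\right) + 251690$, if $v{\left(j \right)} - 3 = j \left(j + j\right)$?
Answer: $109483$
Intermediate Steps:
$v{\left(j \right)} = 3 + 2 j^{2}$ ($v{\left(j \right)} = 3 + j \left(j + j\right) = 3 + j 2 j = 3 + 2 j^{2}$)
$\left(-142722 + v{\left(16 \right)}\right) + 251690 = \left(-142722 + \left(3 + 2 \cdot 16^{2}\right)\right) + 251690 = \left(-142722 + \left(3 + 2 \cdot 256\right)\right) + 251690 = \left(-142722 + \left(3 + 512\right)\right) + 251690 = \left(-142722 + 515\right) + 251690 = -142207 + 251690 = 109483$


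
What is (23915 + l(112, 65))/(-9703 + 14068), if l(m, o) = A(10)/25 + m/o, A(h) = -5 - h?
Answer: 1554548/283725 ≈ 5.4791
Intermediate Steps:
l(m, o) = -3/5 + m/o (l(m, o) = (-5 - 1*10)/25 + m/o = (-5 - 10)*(1/25) + m/o = -15*1/25 + m/o = -3/5 + m/o)
(23915 + l(112, 65))/(-9703 + 14068) = (23915 + (-3/5 + 112/65))/(-9703 + 14068) = (23915 + (-3/5 + 112*(1/65)))/4365 = (23915 + (-3/5 + 112/65))*(1/4365) = (23915 + 73/65)*(1/4365) = (1554548/65)*(1/4365) = 1554548/283725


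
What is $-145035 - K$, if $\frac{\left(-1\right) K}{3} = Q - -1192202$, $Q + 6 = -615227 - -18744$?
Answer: $1642104$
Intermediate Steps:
$Q = -596489$ ($Q = -6 - 596483 = -596489$)
$K = -1787139$ ($K = - 3 \left(-596489 - -1192202\right) = - 3 \left(-596489 + 1192202\right) = \left(-3\right) 595713 = -1787139$)
$-145035 - K = -145035 - -1787139 = -145035 + 1787139 = 1642104$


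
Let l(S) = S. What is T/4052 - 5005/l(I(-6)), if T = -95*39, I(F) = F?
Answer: 10129015/12156 ≈ 833.25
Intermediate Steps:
T = -3705
T/4052 - 5005/l(I(-6)) = -3705/4052 - 5005/(-6) = -3705*1/4052 - 5005*(-1/6) = -3705/4052 + 5005/6 = 10129015/12156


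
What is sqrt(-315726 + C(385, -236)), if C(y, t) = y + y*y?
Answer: 2*I*sqrt(41779) ≈ 408.8*I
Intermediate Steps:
C(y, t) = y + y**2
sqrt(-315726 + C(385, -236)) = sqrt(-315726 + 385*(1 + 385)) = sqrt(-315726 + 385*386) = sqrt(-315726 + 148610) = sqrt(-167116) = 2*I*sqrt(41779)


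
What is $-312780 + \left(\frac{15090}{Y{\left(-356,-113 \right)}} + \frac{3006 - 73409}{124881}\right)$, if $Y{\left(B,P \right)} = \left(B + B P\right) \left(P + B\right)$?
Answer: $- \frac{365213644577683817}{1167635351904} \approx -3.1278 \cdot 10^{5}$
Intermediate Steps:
$Y{\left(B,P \right)} = \left(B + P\right) \left(B + B P\right)$ ($Y{\left(B,P \right)} = \left(B + B P\right) \left(B + P\right) = \left(B + P\right) \left(B + B P\right)$)
$-312780 + \left(\frac{15090}{Y{\left(-356,-113 \right)}} + \frac{3006 - 73409}{124881}\right) = -312780 + \left(\frac{15090}{\left(-356\right) \left(-356 - 113 + \left(-113\right)^{2} - -40228\right)} + \frac{3006 - 73409}{124881}\right) = -312780 + \left(\frac{15090}{\left(-356\right) \left(-356 - 113 + 12769 + 40228\right)} + \left(3006 - 73409\right) \frac{1}{124881}\right) = -312780 + \left(\frac{15090}{\left(-356\right) 52528} - \frac{70403}{124881}\right) = -312780 - \left(\frac{70403}{124881} - \frac{15090}{-18699968}\right) = -312780 + \left(15090 \left(- \frac{1}{18699968}\right) - \frac{70403}{124881}\right) = -312780 - \frac{659209150697}{1167635351904} = - \frac{365213644577683817}{1167635351904}$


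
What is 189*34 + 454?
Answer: 6880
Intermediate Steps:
189*34 + 454 = 6426 + 454 = 6880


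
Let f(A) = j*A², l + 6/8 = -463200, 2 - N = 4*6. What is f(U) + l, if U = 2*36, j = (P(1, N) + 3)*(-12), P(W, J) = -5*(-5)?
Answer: -8820099/4 ≈ -2.2050e+6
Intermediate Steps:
N = -22 (N = 2 - 4*6 = 2 - 1*24 = 2 - 24 = -22)
P(W, J) = 25
l = -1852803/4 (l = -¾ - 463200 = -1852803/4 ≈ -4.6320e+5)
j = -336 (j = (25 + 3)*(-12) = 28*(-12) = -336)
U = 72
f(A) = -336*A²
f(U) + l = -336*72² - 1852803/4 = -336*5184 - 1852803/4 = -1741824 - 1852803/4 = -8820099/4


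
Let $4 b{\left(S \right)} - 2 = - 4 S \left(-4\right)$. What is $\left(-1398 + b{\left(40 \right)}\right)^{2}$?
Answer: $\frac{6125625}{4} \approx 1.5314 \cdot 10^{6}$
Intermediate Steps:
$b{\left(S \right)} = \frac{1}{2} + 4 S$ ($b{\left(S \right)} = \frac{1}{2} + \frac{- 4 S \left(-4\right)}{4} = \frac{1}{2} + \frac{16 S}{4} = \frac{1}{2} + 4 S$)
$\left(-1398 + b{\left(40 \right)}\right)^{2} = \left(-1398 + \left(\frac{1}{2} + 4 \cdot 40\right)\right)^{2} = \left(-1398 + \left(\frac{1}{2} + 160\right)\right)^{2} = \left(-1398 + \frac{321}{2}\right)^{2} = \left(- \frac{2475}{2}\right)^{2} = \frac{6125625}{4}$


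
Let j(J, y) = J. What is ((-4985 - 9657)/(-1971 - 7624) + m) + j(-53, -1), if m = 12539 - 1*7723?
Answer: 45715627/9595 ≈ 4764.5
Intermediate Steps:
m = 4816 (m = 12539 - 7723 = 4816)
((-4985 - 9657)/(-1971 - 7624) + m) + j(-53, -1) = ((-4985 - 9657)/(-1971 - 7624) + 4816) - 53 = (-14642/(-9595) + 4816) - 53 = (-14642*(-1/9595) + 4816) - 53 = (14642/9595 + 4816) - 53 = 46224162/9595 - 53 = 45715627/9595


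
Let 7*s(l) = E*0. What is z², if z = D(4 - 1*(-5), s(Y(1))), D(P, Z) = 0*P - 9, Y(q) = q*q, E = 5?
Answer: 81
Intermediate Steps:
Y(q) = q²
s(l) = 0 (s(l) = (5*0)/7 = (⅐)*0 = 0)
D(P, Z) = -9 (D(P, Z) = 0 - 9 = -9)
z = -9
z² = (-9)² = 81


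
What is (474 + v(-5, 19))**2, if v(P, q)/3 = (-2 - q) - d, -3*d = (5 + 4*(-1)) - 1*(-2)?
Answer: 171396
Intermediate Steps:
d = -1 (d = -((5 + 4*(-1)) - 1*(-2))/3 = -((5 - 4) + 2)/3 = -(1 + 2)/3 = -1/3*3 = -1)
v(P, q) = -3 - 3*q (v(P, q) = 3*((-2 - q) - 1*(-1)) = 3*((-2 - q) + 1) = 3*(-1 - q) = -3 - 3*q)
(474 + v(-5, 19))**2 = (474 + (-3 - 3*19))**2 = (474 + (-3 - 57))**2 = (474 - 60)**2 = 414**2 = 171396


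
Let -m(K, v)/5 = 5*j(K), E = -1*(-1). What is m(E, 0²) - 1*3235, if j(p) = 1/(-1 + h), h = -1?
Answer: -6445/2 ≈ -3222.5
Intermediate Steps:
j(p) = -½ (j(p) = 1/(-1 - 1) = 1/(-2) = -½)
E = 1
m(K, v) = 25/2 (m(K, v) = -25*(-1)/2 = -5*(-5/2) = 25/2)
m(E, 0²) - 1*3235 = 25/2 - 1*3235 = 25/2 - 3235 = -6445/2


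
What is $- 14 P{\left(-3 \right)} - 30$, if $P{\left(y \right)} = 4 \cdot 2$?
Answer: $-142$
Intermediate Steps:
$P{\left(y \right)} = 8$
$- 14 P{\left(-3 \right)} - 30 = \left(-14\right) 8 - 30 = -112 - 30 = -142$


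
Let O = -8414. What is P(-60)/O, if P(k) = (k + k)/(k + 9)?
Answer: -20/71519 ≈ -0.00027965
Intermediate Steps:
P(k) = 2*k/(9 + k) (P(k) = (2*k)/(9 + k) = 2*k/(9 + k))
P(-60)/O = (2*(-60)/(9 - 60))/(-8414) = (2*(-60)/(-51))*(-1/8414) = (2*(-60)*(-1/51))*(-1/8414) = (40/17)*(-1/8414) = -20/71519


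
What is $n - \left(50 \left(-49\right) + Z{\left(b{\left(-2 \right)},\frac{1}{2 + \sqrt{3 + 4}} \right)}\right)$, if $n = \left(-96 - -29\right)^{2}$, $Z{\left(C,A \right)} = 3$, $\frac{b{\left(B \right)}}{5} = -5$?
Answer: $6936$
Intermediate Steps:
$b{\left(B \right)} = -25$ ($b{\left(B \right)} = 5 \left(-5\right) = -25$)
$n = 4489$ ($n = \left(-96 + 29\right)^{2} = \left(-67\right)^{2} = 4489$)
$n - \left(50 \left(-49\right) + Z{\left(b{\left(-2 \right)},\frac{1}{2 + \sqrt{3 + 4}} \right)}\right) = 4489 - \left(50 \left(-49\right) + 3\right) = 4489 - \left(-2450 + 3\right) = 4489 - -2447 = 4489 + 2447 = 6936$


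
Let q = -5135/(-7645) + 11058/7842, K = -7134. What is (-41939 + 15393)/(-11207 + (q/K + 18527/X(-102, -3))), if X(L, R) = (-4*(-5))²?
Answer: 75691177895018400/31822693687366973 ≈ 2.3785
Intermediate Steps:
X(L, R) = 400 (X(L, R) = 20² = 400)
q = 4160236/1998403 (q = -5135*(-1/7645) + 11058*(1/7842) = 1027/1529 + 1843/1307 = 4160236/1998403 ≈ 2.0818)
(-41939 + 15393)/(-11207 + (q/K + 18527/X(-102, -3))) = (-41939 + 15393)/(-11207 + ((4160236/1998403)/(-7134) + 18527/400)) = -26546/(-11207 + ((4160236/1998403)*(-1/7134) + 18527*(1/400))) = -26546/(-11207 + (-2080118/7128303501 + 18527/400)) = -26546/(-11207 + 132065246915827/2851321400400) = -26546/(-31822693687366973/2851321400400) = -26546*(-2851321400400/31822693687366973) = 75691177895018400/31822693687366973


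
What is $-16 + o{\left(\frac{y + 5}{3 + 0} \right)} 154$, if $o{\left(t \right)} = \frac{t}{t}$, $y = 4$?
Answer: $138$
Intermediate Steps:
$o{\left(t \right)} = 1$
$-16 + o{\left(\frac{y + 5}{3 + 0} \right)} 154 = -16 + 1 \cdot 154 = -16 + 154 = 138$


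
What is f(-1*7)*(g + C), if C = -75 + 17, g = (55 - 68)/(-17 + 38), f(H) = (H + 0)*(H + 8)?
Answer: 1231/3 ≈ 410.33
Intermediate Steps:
f(H) = H*(8 + H)
g = -13/21 ≈ -0.61905
C = -58
f(-1*7)*(g + C) = ((-1*7)*(8 - 1*7))*(-13/21 - 58) = -7*(8 - 7)*(-1231/21) = -7*1*(-1231/21) = -7*(-1231/21) = 1231/3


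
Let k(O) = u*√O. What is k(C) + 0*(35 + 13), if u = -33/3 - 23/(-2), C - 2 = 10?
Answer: √3 ≈ 1.7320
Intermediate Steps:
C = 12 (C = 2 + 10 = 12)
u = ½ (u = -33*⅓ - 23*(-½) = -11 + 23/2 = ½ ≈ 0.50000)
k(O) = √O/2
k(C) + 0*(35 + 13) = √12/2 + 0*(35 + 13) = (2*√3)/2 + 0*48 = √3 + 0 = √3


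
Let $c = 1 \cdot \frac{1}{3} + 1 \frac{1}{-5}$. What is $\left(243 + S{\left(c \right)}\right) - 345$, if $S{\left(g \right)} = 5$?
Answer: $-97$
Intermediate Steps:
$c = \frac{2}{15}$ ($c = 1 \cdot \frac{1}{3} + 1 \left(- \frac{1}{5}\right) = \frac{1}{3} - \frac{1}{5} = \frac{2}{15} \approx 0.13333$)
$\left(243 + S{\left(c \right)}\right) - 345 = \left(243 + 5\right) - 345 = 248 - 345 = -97$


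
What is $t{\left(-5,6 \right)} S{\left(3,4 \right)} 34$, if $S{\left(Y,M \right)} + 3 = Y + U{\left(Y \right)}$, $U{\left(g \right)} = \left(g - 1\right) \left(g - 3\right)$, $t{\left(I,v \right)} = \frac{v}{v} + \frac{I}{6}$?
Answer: $0$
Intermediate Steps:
$t{\left(I,v \right)} = 1 + \frac{I}{6}$ ($t{\left(I,v \right)} = 1 + I \frac{1}{6} = 1 + \frac{I}{6}$)
$U{\left(g \right)} = \left(-1 + g\right) \left(-3 + g\right)$
$S{\left(Y,M \right)} = Y^{2} - 3 Y$ ($S{\left(Y,M \right)} = -3 + \left(Y + \left(3 + Y^{2} - 4 Y\right)\right) = -3 + \left(3 + Y^{2} - 3 Y\right) = Y^{2} - 3 Y$)
$t{\left(-5,6 \right)} S{\left(3,4 \right)} 34 = \left(1 + \frac{1}{6} \left(-5\right)\right) 3 \left(-3 + 3\right) 34 = \left(1 - \frac{5}{6}\right) 3 \cdot 0 \cdot 34 = \frac{1}{6} \cdot 0 \cdot 34 = 0 \cdot 34 = 0$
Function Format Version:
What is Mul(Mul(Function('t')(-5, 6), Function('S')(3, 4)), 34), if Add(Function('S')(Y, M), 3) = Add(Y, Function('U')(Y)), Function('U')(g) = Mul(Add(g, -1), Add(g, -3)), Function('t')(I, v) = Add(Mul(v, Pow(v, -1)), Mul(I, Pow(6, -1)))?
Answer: 0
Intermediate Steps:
Function('t')(I, v) = Add(1, Mul(Rational(1, 6), I)) (Function('t')(I, v) = Add(1, Mul(I, Rational(1, 6))) = Add(1, Mul(Rational(1, 6), I)))
Function('U')(g) = Mul(Add(-1, g), Add(-3, g))
Function('S')(Y, M) = Add(Pow(Y, 2), Mul(-3, Y)) (Function('S')(Y, M) = Add(-3, Add(Y, Add(3, Pow(Y, 2), Mul(-4, Y)))) = Add(-3, Add(3, Pow(Y, 2), Mul(-3, Y))) = Add(Pow(Y, 2), Mul(-3, Y)))
Mul(Mul(Function('t')(-5, 6), Function('S')(3, 4)), 34) = Mul(Mul(Add(1, Mul(Rational(1, 6), -5)), Mul(3, Add(-3, 3))), 34) = Mul(Mul(Add(1, Rational(-5, 6)), Mul(3, 0)), 34) = Mul(Mul(Rational(1, 6), 0), 34) = Mul(0, 34) = 0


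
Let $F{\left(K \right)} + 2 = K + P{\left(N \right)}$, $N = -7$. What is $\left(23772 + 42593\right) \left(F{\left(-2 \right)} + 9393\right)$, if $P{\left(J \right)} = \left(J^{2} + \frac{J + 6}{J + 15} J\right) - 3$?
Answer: $\frac{5009694755}{8} \approx 6.2621 \cdot 10^{8}$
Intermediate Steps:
$P{\left(J \right)} = -3 + J^{2} + \frac{J \left(6 + J\right)}{15 + J}$ ($P{\left(J \right)} = \left(J^{2} + \frac{6 + J}{15 + J} J\right) - 3 = \left(J^{2} + \frac{J \left(6 + J\right)}{15 + J}\right) - 3 = -3 + J^{2} + \frac{J \left(6 + J\right)}{15 + J}$)
$F{\left(K \right)} = \frac{359}{8} + K$ ($F{\left(K \right)} = -2 + \left(K + \frac{-45 + \left(-7\right)^{3} + 3 \left(-7\right) + 16 \left(-7\right)^{2}}{15 - 7}\right) = -2 + \left(K + \frac{-45 - 343 - 21 + 16 \cdot 49}{8}\right) = -2 + \left(K + \frac{-45 - 343 - 21 + 784}{8}\right) = -2 + \left(K + \frac{1}{8} \cdot 375\right) = -2 + \left(K + \frac{375}{8}\right) = -2 + \left(\frac{375}{8} + K\right) = \frac{359}{8} + K$)
$\left(23772 + 42593\right) \left(F{\left(-2 \right)} + 9393\right) = \left(23772 + 42593\right) \left(\left(\frac{359}{8} - 2\right) + 9393\right) = 66365 \left(\frac{343}{8} + 9393\right) = 66365 \cdot \frac{75487}{8} = \frac{5009694755}{8}$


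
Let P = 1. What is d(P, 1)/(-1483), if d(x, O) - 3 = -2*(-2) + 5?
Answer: -12/1483 ≈ -0.0080917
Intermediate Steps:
d(x, O) = 12 (d(x, O) = 3 + (-2*(-2) + 5) = 3 + (4 + 5) = 3 + 9 = 12)
d(P, 1)/(-1483) = 12/(-1483) = -1/1483*12 = -12/1483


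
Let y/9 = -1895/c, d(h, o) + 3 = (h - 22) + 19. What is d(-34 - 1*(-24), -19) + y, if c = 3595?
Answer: -14915/719 ≈ -20.744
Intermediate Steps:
d(h, o) = -6 + h (d(h, o) = -3 + ((h - 22) + 19) = -3 + ((-22 + h) + 19) = -3 + (-3 + h) = -6 + h)
y = -3411/719 (y = 9*(-1895/3595) = 9*(-1895*1/3595) = 9*(-379/719) = -3411/719 ≈ -4.7441)
d(-34 - 1*(-24), -19) + y = (-6 + (-34 - 1*(-24))) - 3411/719 = (-6 + (-34 + 24)) - 3411/719 = (-6 - 10) - 3411/719 = -16 - 3411/719 = -14915/719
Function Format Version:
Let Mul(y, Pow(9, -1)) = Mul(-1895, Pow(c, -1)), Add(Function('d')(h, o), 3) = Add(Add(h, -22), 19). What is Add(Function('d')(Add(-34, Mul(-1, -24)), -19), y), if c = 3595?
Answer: Rational(-14915, 719) ≈ -20.744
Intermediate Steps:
Function('d')(h, o) = Add(-6, h) (Function('d')(h, o) = Add(-3, Add(Add(h, -22), 19)) = Add(-3, Add(Add(-22, h), 19)) = Add(-3, Add(-3, h)) = Add(-6, h))
y = Rational(-3411, 719) (y = Mul(9, Mul(-1895, Pow(3595, -1))) = Mul(9, Mul(-1895, Rational(1, 3595))) = Mul(9, Rational(-379, 719)) = Rational(-3411, 719) ≈ -4.7441)
Add(Function('d')(Add(-34, Mul(-1, -24)), -19), y) = Add(Add(-6, Add(-34, Mul(-1, -24))), Rational(-3411, 719)) = Add(Add(-6, Add(-34, 24)), Rational(-3411, 719)) = Add(Add(-6, -10), Rational(-3411, 719)) = Add(-16, Rational(-3411, 719)) = Rational(-14915, 719)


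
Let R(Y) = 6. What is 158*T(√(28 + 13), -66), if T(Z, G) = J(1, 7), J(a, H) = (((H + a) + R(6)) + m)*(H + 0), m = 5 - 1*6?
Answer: 14378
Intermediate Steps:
m = -1 (m = 5 - 6 = -1)
J(a, H) = H*(5 + H + a) (J(a, H) = (((H + a) + 6) - 1)*(H + 0) = ((6 + H + a) - 1)*H = (5 + H + a)*H = H*(5 + H + a))
T(Z, G) = 91 (T(Z, G) = 7*(5 + 7 + 1) = 7*13 = 91)
158*T(√(28 + 13), -66) = 158*91 = 14378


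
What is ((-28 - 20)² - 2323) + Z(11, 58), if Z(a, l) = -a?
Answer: -30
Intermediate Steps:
((-28 - 20)² - 2323) + Z(11, 58) = ((-28 - 20)² - 2323) - 1*11 = ((-48)² - 2323) - 11 = (2304 - 2323) - 11 = -19 - 11 = -30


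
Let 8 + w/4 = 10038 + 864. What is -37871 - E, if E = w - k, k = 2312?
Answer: -79135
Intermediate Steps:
w = 43576 (w = -32 + 4*(10038 + 864) = -32 + 4*10902 = -32 + 43608 = 43576)
E = 41264 (E = 43576 - 1*2312 = 43576 - 2312 = 41264)
-37871 - E = -37871 - 1*41264 = -37871 - 41264 = -79135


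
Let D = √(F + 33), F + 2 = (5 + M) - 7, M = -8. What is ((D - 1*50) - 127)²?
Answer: (177 - √21)² ≈ 29728.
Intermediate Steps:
F = -12 (F = -2 + ((5 - 8) - 7) = -2 + (-3 - 7) = -2 - 10 = -12)
D = √21 (D = √(-12 + 33) = √21 ≈ 4.5826)
((D - 1*50) - 127)² = ((√21 - 1*50) - 127)² = ((√21 - 50) - 127)² = ((-50 + √21) - 127)² = (-177 + √21)²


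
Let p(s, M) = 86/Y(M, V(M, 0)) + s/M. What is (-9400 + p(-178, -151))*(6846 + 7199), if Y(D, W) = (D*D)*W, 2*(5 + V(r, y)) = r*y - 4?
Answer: -21069153658300/159607 ≈ -1.3201e+8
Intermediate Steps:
V(r, y) = -7 + r*y/2 (V(r, y) = -5 + (r*y - 4)/2 = -5 + (-4 + r*y)/2 = -5 + (-2 + r*y/2) = -7 + r*y/2)
Y(D, W) = W*D**2 (Y(D, W) = D**2*W = W*D**2)
p(s, M) = -86/(7*M**2) + s/M (p(s, M) = 86/(((-7 + (1/2)*M*0)*M**2)) + s/M = 86/(((-7 + 0)*M**2)) + s/M = 86/((-7*M**2)) + s/M = 86*(-1/(7*M**2)) + s/M = -86/(7*M**2) + s/M)
(-9400 + p(-178, -151))*(6846 + 7199) = (-9400 + (-86/7 - 151*(-178))/(-151)**2)*(6846 + 7199) = (-9400 + (-86/7 + 26878)/22801)*14045 = (-9400 + (1/22801)*(188060/7))*14045 = (-9400 + 188060/159607)*14045 = -1500117740/159607*14045 = -21069153658300/159607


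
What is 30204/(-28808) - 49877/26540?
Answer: -279808847/95570540 ≈ -2.9278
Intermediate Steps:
30204/(-28808) - 49877/26540 = 30204*(-1/28808) - 49877*1/26540 = -7551/7202 - 49877/26540 = -279808847/95570540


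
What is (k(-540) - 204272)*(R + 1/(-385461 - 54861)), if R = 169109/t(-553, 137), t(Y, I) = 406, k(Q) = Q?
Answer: -3812698917068476/44692683 ≈ -8.5309e+7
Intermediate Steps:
R = 169109/406 ≈ 416.52
(k(-540) - 204272)*(R + 1/(-385461 - 54861)) = (-540 - 204272)*(169109/406 + 1/(-385461 - 54861)) = -204812*(169109/406 + 1/(-440322)) = -204812*(169109/406 - 1/440322) = -204812*18615603173/44692683 = -3812698917068476/44692683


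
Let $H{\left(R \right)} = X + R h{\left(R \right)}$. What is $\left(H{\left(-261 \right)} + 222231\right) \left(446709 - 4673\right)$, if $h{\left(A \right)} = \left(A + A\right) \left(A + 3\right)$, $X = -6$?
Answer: $-15439526677596$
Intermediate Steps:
$h{\left(A \right)} = 2 A \left(3 + A\right)$
$H{\left(R \right)} = -6 + 2 R^{2} \left(3 + R\right)$ ($H{\left(R \right)} = -6 + R 2 R \left(3 + R\right) = -6 + 2 R^{2} \left(3 + R\right)$)
$\left(H{\left(-261 \right)} + 222231\right) \left(446709 - 4673\right) = \left(\left(-6 + 2 \left(-261\right)^{2} \left(3 - 261\right)\right) + 222231\right) \left(446709 - 4673\right) = \left(\left(-6 + 2 \cdot 68121 \left(-258\right)\right) + 222231\right) 442036 = \left(\left(-6 - 35150436\right) + 222231\right) 442036 = \left(-35150442 + 222231\right) 442036 = \left(-34928211\right) 442036 = -15439526677596$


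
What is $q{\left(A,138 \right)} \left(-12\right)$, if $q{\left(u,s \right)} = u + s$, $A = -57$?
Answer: $-972$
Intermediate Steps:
$q{\left(u,s \right)} = s + u$
$q{\left(A,138 \right)} \left(-12\right) = \left(138 - 57\right) \left(-12\right) = 81 \left(-12\right) = -972$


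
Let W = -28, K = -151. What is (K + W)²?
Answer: 32041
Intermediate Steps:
(K + W)² = (-151 - 28)² = (-179)² = 32041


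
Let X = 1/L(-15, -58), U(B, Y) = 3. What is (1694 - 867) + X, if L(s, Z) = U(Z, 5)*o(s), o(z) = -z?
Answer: 37216/45 ≈ 827.02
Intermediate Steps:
L(s, Z) = -3*s (L(s, Z) = 3*(-s) = -3*s)
X = 1/45 (X = 1/(-3*(-15)) = 1/45 ≈ 0.022222)
(1694 - 867) + X = (1694 - 867) + 1/45 = 827 + 1/45 = 37216/45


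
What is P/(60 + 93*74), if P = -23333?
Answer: -23333/6942 ≈ -3.3611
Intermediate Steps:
P/(60 + 93*74) = -23333/(60 + 93*74) = -23333/(60 + 6882) = -23333/6942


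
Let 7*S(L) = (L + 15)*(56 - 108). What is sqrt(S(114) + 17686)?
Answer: sqrt(819658)/7 ≈ 129.34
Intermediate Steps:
S(L) = -780/7 - 52*L/7 (S(L) = ((L + 15)*(56 - 108))/7 = ((15 + L)*(-52))/7 = (-780 - 52*L)/7 = -780/7 - 52*L/7)
sqrt(S(114) + 17686) = sqrt((-780/7 - 52/7*114) + 17686) = sqrt((-780/7 - 5928/7) + 17686) = sqrt(-6708/7 + 17686) = sqrt(117094/7) = sqrt(819658)/7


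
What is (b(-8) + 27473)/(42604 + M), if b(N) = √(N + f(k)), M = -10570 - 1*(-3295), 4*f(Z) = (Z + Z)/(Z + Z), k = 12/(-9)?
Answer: 27473/35329 + I*√31/70658 ≈ 0.77763 + 7.8799e-5*I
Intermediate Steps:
k = -4/3 (k = 12*(-⅑) = -4/3 ≈ -1.3333)
f(Z) = ¼ (f(Z) = ((Z + Z)/(Z + Z))/4 = ((2*Z)/((2*Z)))/4 = ((2*Z)*(1/(2*Z)))/4 = (¼)*1 = ¼)
M = -7275 (M = -10570 + 3295 = -7275)
b(N) = √(¼ + N) (b(N) = √(N + ¼) = √(¼ + N))
(b(-8) + 27473)/(42604 + M) = (√(1 + 4*(-8))/2 + 27473)/(42604 - 7275) = (√(1 - 32)/2 + 27473)/35329 = (√(-31)/2 + 27473)*(1/35329) = ((I*√31)/2 + 27473)*(1/35329) = (I*√31/2 + 27473)*(1/35329) = (27473 + I*√31/2)*(1/35329) = 27473/35329 + I*√31/70658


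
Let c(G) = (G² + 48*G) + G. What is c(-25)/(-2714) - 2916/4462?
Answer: -56922/131629 ≈ -0.43244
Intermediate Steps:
c(G) = G² + 49*G
c(-25)/(-2714) - 2916/4462 = -25*(49 - 25)/(-2714) - 2916/4462 = -25*24*(-1/2714) - 2916*1/4462 = -600*(-1/2714) - 1458/2231 = 300/1357 - 1458/2231 = -56922/131629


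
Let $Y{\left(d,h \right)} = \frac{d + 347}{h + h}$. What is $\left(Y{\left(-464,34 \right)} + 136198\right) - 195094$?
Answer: $- \frac{4005045}{68} \approx -58898.0$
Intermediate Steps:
$Y{\left(d,h \right)} = \frac{347 + d}{2 h}$
$\left(Y{\left(-464,34 \right)} + 136198\right) - 195094 = \left(\frac{347 - 464}{2 \cdot 34} + 136198\right) - 195094 = \left(\frac{1}{2} \cdot \frac{1}{34} \left(-117\right) + 136198\right) - 195094 = \left(- \frac{117}{68} + 136198\right) - 195094 = \frac{9261347}{68} - 195094 = - \frac{4005045}{68}$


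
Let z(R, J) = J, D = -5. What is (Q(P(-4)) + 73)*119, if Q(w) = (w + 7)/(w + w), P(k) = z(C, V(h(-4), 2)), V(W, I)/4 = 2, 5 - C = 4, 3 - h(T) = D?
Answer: 140777/16 ≈ 8798.6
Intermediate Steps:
h(T) = 8 (h(T) = 3 - 1*(-5) = 3 + 5 = 8)
C = 1 (C = 5 - 1*4 = 5 - 4 = 1)
V(W, I) = 8 (V(W, I) = 4*2 = 8)
P(k) = 8
Q(w) = (7 + w)/(2*w) (Q(w) = (7 + w)/((2*w)) = (7 + w)*(1/(2*w)) = (7 + w)/(2*w))
(Q(P(-4)) + 73)*119 = ((½)*(7 + 8)/8 + 73)*119 = ((½)*(⅛)*15 + 73)*119 = (15/16 + 73)*119 = (1183/16)*119 = 140777/16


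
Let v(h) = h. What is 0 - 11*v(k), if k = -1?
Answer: 11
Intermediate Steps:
0 - 11*v(k) = 0 - 11*(-1) = 0 + 11 = 11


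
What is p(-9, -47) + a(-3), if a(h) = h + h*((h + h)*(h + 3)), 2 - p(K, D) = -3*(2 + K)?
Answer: -22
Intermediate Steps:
p(K, D) = 8 + 3*K (p(K, D) = 2 - (-3)*(2 + K) = 2 - (-6 - 3*K) = 2 + (6 + 3*K) = 8 + 3*K)
a(h) = h + 2*h**2*(3 + h) (a(h) = h + h*((2*h)*(3 + h)) = h + h*(2*h*(3 + h)) = h + 2*h**2*(3 + h))
p(-9, -47) + a(-3) = (8 + 3*(-9)) - 3*(1 + 2*(-3)**2 + 6*(-3)) = (8 - 27) - 3*(1 + 2*9 - 18) = -19 - 3*(1 + 18 - 18) = -19 - 3*1 = -19 - 3 = -22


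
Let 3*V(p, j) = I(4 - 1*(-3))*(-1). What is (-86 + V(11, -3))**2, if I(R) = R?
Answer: 70225/9 ≈ 7802.8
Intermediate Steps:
V(p, j) = -7/3 (V(p, j) = ((4 - 1*(-3))*(-1))/3 = ((4 + 3)*(-1))/3 = (7*(-1))/3 = (1/3)*(-7) = -7/3)
(-86 + V(11, -3))**2 = (-86 - 7/3)**2 = (-265/3)**2 = 70225/9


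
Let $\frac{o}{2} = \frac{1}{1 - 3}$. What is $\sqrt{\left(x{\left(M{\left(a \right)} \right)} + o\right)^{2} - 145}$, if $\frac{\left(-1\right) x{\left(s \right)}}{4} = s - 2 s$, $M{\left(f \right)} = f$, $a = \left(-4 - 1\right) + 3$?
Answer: $8 i \approx 8.0 i$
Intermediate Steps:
$a = -2$ ($a = -5 + 3 = -2$)
$x{\left(s \right)} = 4 s$ ($x{\left(s \right)} = - 4 \left(s - 2 s\right) = - 4 \left(- s\right) = 4 s$)
$o = -1$ ($o = \frac{2}{1 - 3} = \frac{2}{-2} = 2 \left(- \frac{1}{2}\right) = -1$)
$\sqrt{\left(x{\left(M{\left(a \right)} \right)} + o\right)^{2} - 145} = \sqrt{\left(4 \left(-2\right) - 1\right)^{2} - 145} = \sqrt{\left(-8 - 1\right)^{2} - 145} = \sqrt{\left(-9\right)^{2} - 145} = \sqrt{81 - 145} = \sqrt{-64} = 8 i$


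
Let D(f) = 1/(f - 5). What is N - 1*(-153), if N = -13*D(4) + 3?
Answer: 169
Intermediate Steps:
D(f) = 1/(-5 + f)
N = 16 (N = -13/(-5 + 4) + 3 = -13/(-1) + 3 = -13*(-1) + 3 = 13 + 3 = 16)
N - 1*(-153) = 16 - 1*(-153) = 16 + 153 = 169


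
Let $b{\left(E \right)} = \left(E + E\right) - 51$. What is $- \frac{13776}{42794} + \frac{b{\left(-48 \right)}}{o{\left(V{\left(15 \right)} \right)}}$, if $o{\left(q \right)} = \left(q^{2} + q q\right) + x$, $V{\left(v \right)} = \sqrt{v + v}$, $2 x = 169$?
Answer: $- \frac{8281350}{6183733} \approx -1.3392$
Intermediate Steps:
$x = \frac{169}{2}$ ($x = \frac{1}{2} \cdot 169 = \frac{169}{2} \approx 84.5$)
$V{\left(v \right)} = \sqrt{2} \sqrt{v}$ ($V{\left(v \right)} = \sqrt{2 v} = \sqrt{2} \sqrt{v}$)
$o{\left(q \right)} = \frac{169}{2} + 2 q^{2}$ ($o{\left(q \right)} = \left(q^{2} + q q\right) + \frac{169}{2} = \left(q^{2} + q^{2}\right) + \frac{169}{2} = 2 q^{2} + \frac{169}{2} = \frac{169}{2} + 2 q^{2}$)
$b{\left(E \right)} = -51 + 2 E$ ($b{\left(E \right)} = 2 E - 51 = -51 + 2 E$)
$- \frac{13776}{42794} + \frac{b{\left(-48 \right)}}{o{\left(V{\left(15 \right)} \right)}} = - \frac{13776}{42794} + \frac{-51 + 2 \left(-48\right)}{\frac{169}{2} + 2 \left(\sqrt{2} \sqrt{15}\right)^{2}} = \left(-13776\right) \frac{1}{42794} + \frac{-51 - 96}{\frac{169}{2} + 2 \left(\sqrt{30}\right)^{2}} = - \frac{6888}{21397} - \frac{147}{\frac{169}{2} + 2 \cdot 30} = - \frac{6888}{21397} - \frac{147}{\frac{169}{2} + 60} = - \frac{6888}{21397} - \frac{147}{\frac{289}{2}} = - \frac{6888}{21397} - \frac{294}{289} = - \frac{8281350}{6183733}$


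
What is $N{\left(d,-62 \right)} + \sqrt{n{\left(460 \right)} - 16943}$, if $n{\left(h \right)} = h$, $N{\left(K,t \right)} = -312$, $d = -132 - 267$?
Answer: $-312 + i \sqrt{16483} \approx -312.0 + 128.39 i$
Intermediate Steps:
$d = -399$
$N{\left(d,-62 \right)} + \sqrt{n{\left(460 \right)} - 16943} = -312 + \sqrt{460 - 16943} = -312 + \sqrt{-16483} = -312 + i \sqrt{16483}$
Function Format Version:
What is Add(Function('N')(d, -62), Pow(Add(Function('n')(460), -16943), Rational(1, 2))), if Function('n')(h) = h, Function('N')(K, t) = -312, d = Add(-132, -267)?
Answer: Add(-312, Mul(I, Pow(16483, Rational(1, 2)))) ≈ Add(-312.00, Mul(128.39, I))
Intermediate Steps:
d = -399
Add(Function('N')(d, -62), Pow(Add(Function('n')(460), -16943), Rational(1, 2))) = Add(-312, Pow(Add(460, -16943), Rational(1, 2))) = Add(-312, Pow(-16483, Rational(1, 2))) = Add(-312, Mul(I, Pow(16483, Rational(1, 2))))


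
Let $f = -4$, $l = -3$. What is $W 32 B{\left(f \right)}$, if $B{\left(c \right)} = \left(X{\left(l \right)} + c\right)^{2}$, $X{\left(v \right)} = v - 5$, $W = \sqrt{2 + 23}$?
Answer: $23040$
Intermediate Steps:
$W = 5$ ($W = \sqrt{25} = 5$)
$X{\left(v \right)} = -5 + v$
$B{\left(c \right)} = \left(-8 + c\right)^{2}$ ($B{\left(c \right)} = \left(\left(-5 - 3\right) + c\right)^{2} = \left(-8 + c\right)^{2}$)
$W 32 B{\left(f \right)} = 5 \cdot 32 \left(-8 - 4\right)^{2} = 160 \left(-12\right)^{2} = 160 \cdot 144 = 23040$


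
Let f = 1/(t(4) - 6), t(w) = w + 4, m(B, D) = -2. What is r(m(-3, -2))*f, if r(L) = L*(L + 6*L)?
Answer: 14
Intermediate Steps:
r(L) = 7*L² (r(L) = L*(7*L) = 7*L²)
t(w) = 4 + w
f = ½ (f = 1/((4 + 4) - 6) = 1/(8 - 6) = 1/2 = ½ ≈ 0.50000)
r(m(-3, -2))*f = (7*(-2)²)*(½) = (7*4)*(½) = 28*(½) = 14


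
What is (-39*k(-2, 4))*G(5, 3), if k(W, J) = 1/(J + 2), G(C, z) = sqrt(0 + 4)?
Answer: -13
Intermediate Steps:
G(C, z) = 2 (G(C, z) = sqrt(4) = 2)
k(W, J) = 1/(2 + J)
(-39*k(-2, 4))*G(5, 3) = -39/(2 + 4)*2 = -39/6*2 = -39*1/6*2 = -13/2*2 = -13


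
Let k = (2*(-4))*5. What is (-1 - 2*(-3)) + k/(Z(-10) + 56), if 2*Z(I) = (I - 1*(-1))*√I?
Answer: 28905/6677 - 360*I*√10/6677 ≈ 4.329 - 0.1705*I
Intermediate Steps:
Z(I) = √I*(1 + I)/2 (Z(I) = ((I - 1*(-1))*√I)/2 = ((I + 1)*√I)/2 = ((1 + I)*√I)/2 = (√I*(1 + I))/2 = √I*(1 + I)/2)
k = -40 (k = -8*5 = -40)
(-1 - 2*(-3)) + k/(Z(-10) + 56) = (-1 - 2*(-3)) - 40/(√(-10)*(1 - 10)/2 + 56) = (-1 + 6) - 40/((½)*(I*√10)*(-9) + 56) = 5 - 40/(-9*I*√10/2 + 56) = 5 - 40/(56 - 9*I*√10/2)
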